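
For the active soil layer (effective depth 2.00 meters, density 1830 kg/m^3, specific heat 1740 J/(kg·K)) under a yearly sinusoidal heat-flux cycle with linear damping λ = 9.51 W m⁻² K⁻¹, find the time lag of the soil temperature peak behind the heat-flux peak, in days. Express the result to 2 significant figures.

Areal heat capacity C = ρ c_p D = 1830 × 1740 × 2.00 = 6.37×10^6 J m⁻² K⁻¹.
ω = 2π / 3.15×10^7 s = 1.99×10^-7 s⁻¹.
Phase lag φ = arctan(Cω/λ) = arctan(1.27/9.51) = 0.133 rad.
Time lag = φ / ω = 0.133 / 1.99×10^-7 = 6.66×10^5 s = 7.71 days.

7.7 days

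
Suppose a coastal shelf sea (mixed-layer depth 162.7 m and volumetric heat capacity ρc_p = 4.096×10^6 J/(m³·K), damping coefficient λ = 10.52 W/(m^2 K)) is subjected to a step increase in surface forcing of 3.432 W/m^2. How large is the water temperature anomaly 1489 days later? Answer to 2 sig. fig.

Areal heat capacity C = ρc_p × D = 4.096×10^6 × 162.7 = 6.66×10^8 J/(m^2 K).
τ = C / λ = 6.66×10^8 / 10.52 = 6.33×10^7 s.
Equilibrium anomaly ΔT_eq = F / λ = 3.432 / 10.52 = 0.326 K.
t = 1489 days = 1.29×10^8 s, so t/τ = 2.03.
ΔT(t) = ΔT_eq (1 − e^(−t/τ)) = 0.326 × (1 − e^−2.03) = 0.283 K.

0.28 K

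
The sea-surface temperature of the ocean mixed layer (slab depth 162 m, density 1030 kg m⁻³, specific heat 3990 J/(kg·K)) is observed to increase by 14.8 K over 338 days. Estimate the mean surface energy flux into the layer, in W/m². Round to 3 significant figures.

337

Areal heat capacity C = ρ c_p D = 1030 × 3990 × 162 = 6.66×10^8 J/(m²·K).
Required heat per unit area: Q = C ΔT = 6.66×10^8 × 14.8 = 9.85×10^9 J/m².
Flux F = Q / Δt = 9.85×10^9 / 2.92×10^7 s = 337 W/m².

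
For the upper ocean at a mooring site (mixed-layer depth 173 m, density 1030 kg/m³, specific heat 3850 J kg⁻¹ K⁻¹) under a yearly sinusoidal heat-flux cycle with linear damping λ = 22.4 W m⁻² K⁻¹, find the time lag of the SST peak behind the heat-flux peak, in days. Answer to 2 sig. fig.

Areal heat capacity C = ρ c_p D = 1030 × 3850 × 173 = 6.86×10^8 J/(m²·K).
ω = 2π / 3.15×10^7 s = 1.99×10^-7 s⁻¹.
Phase lag φ = arctan(Cω/λ) = arctan(137/22.4) = 1.41 rad.
Time lag = φ / ω = 1.41 / 1.99×10^-7 = 7.07×10^6 s = 81.8 days.

82 days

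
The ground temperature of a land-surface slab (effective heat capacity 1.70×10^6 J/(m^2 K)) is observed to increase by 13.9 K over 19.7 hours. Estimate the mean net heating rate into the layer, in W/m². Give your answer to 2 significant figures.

Areal heat capacity C = 1.70×10^6 J/(m^2 K) (given).
Required heat per unit area: Q = C ΔT = 1.70×10^6 × 13.9 = 2.36×10^7 J/m².
Flux F = Q / Δt = 2.36×10^7 / 70900 s = 333 W/m².

330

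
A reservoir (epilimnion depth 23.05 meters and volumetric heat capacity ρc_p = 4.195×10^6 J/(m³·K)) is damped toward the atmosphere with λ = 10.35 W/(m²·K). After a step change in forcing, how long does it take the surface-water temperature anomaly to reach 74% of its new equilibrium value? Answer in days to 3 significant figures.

146 days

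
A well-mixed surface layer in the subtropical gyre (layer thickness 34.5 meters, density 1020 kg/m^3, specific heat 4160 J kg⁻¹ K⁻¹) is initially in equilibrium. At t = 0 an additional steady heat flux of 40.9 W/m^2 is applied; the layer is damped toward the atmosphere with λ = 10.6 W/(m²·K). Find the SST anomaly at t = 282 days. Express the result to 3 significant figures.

3.20 K

Areal heat capacity C = ρ c_p D = 1020 × 4160 × 34.5 = 1.46×10^8 J/(m^2 K).
τ = C / λ = 1.46×10^8 / 10.6 = 1.38×10^7 s.
Equilibrium anomaly ΔT_eq = F / λ = 40.9 / 10.6 = 3.86 K.
t = 282 days = 2.44×10^7 s, so t/τ = 1.76.
ΔT(t) = ΔT_eq (1 − e^(−t/τ)) = 3.86 × (1 − e^−1.76) = 3.20 K.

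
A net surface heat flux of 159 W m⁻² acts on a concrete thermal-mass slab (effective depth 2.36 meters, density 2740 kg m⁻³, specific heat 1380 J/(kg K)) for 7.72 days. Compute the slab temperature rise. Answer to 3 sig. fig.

11.9 K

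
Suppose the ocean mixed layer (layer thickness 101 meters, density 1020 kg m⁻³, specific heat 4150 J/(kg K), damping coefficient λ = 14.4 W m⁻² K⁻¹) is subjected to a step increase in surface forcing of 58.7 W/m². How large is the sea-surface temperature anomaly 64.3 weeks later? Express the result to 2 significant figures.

3.0 K

Areal heat capacity C = ρ c_p D = 1020 × 4150 × 101 = 4.28×10^8 J m⁻² K⁻¹.
τ = C / λ = 4.28×10^8 / 14.4 = 2.97×10^7 s.
Equilibrium anomaly ΔT_eq = F / λ = 58.7 / 14.4 = 4.08 K.
t = 64.3 weeks = 3.89×10^7 s, so t/τ = 1.31.
ΔT(t) = ΔT_eq (1 − e^(−t/τ)) = 4.08 × (1 − e^−1.31) = 2.98 K.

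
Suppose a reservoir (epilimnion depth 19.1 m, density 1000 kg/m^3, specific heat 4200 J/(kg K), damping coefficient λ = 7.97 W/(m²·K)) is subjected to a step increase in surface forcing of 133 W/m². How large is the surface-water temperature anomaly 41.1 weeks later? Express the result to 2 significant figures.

Areal heat capacity C = ρ c_p D = 1000 × 4200 × 19.1 = 8.02×10^7 J m⁻² K⁻¹.
τ = C / λ = 8.02×10^7 / 7.97 = 1.01×10^7 s.
Equilibrium anomaly ΔT_eq = F / λ = 133 / 7.97 = 16.7 K.
t = 41.1 weeks = 2.49×10^7 s, so t/τ = 2.47.
ΔT(t) = ΔT_eq (1 − e^(−t/τ)) = 16.7 × (1 − e^−2.47) = 15.3 K.

15 K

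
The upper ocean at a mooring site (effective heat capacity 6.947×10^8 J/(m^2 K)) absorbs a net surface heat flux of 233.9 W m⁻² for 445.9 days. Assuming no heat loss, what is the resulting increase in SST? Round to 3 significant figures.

13.0 K

Areal heat capacity C = 6.947×10^8 J/(m^2 K) (given).
Net heat input Q = F Δt = 233.9 × (445.9 days × 86400 s/day) = 9.01×10^9 J/m².
ΔT = Q / C = 9.01×10^9 / 6.95×10^8 = 13.0 K.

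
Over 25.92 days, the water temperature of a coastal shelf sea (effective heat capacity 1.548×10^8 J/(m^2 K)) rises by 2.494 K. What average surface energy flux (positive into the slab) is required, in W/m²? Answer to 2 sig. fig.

170

Areal heat capacity C = 1.548×10^8 J/(m^2 K) (given).
Required heat per unit area: Q = C ΔT = 1.55×10^8 × 2.494 = 3.86×10^8 J/m².
Flux F = Q / Δt = 3.86×10^8 / 2.24×10^6 s = 172 W/m².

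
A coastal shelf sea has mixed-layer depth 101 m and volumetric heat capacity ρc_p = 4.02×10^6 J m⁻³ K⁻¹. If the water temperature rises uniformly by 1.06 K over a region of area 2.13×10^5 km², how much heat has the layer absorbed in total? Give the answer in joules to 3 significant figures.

Areal heat capacity C = ρc_p × D = 4.02×10^6 × 101 = 4.06×10^8 J/(m²·K).
Heat per unit area: q = C ΔT = 4.06×10^8 × 1.06 = 4.30×10^8 J/m².
Total heat: Q = q × A = 4.30×10^8 × (2.13×10^5 × 10⁶ m²) = 9.17×10^19 J.

9.17×10^19 J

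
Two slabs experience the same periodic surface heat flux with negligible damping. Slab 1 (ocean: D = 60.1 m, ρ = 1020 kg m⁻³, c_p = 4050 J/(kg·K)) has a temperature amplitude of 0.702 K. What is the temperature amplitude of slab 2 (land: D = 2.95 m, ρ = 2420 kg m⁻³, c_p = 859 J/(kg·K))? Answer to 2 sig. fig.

28 K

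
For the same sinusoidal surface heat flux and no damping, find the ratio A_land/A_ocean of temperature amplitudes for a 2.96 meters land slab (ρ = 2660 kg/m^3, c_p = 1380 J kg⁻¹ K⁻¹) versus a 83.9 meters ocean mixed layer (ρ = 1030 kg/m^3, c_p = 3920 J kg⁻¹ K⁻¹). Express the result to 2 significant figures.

C_ocean = 1030 × 3920 × 83.9 = 3.39×10^8 J/(m²·K).
C_land = 2660 × 1380 × 2.96 = 1.09×10^7 J/(m²·K).
Undamped amplitude ∝ 1/C, so A_land/A_ocean = C_ocean/C_land = 31.2.

31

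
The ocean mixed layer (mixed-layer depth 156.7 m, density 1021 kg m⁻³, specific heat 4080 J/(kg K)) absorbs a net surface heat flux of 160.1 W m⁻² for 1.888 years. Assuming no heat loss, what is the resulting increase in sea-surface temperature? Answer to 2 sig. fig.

15 K

Areal heat capacity C = ρ c_p D = 1021 × 4080 × 156.7 = 6.53×10^8 J/(m²·K).
Net heat input Q = F Δt = 160.1 × (1.888 years × 3.156×10^7 s/year) = 9.54×10^9 J/m².
ΔT = Q / C = 9.54×10^9 / 6.53×10^8 = 14.6 K.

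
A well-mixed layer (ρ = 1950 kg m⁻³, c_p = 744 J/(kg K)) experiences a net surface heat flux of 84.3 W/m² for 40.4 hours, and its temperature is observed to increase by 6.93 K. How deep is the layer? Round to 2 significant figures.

1.2 m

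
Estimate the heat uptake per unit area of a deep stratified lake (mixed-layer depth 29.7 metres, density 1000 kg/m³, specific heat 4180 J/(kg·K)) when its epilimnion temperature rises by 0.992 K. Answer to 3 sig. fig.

Areal heat capacity C = ρ c_p D = 1000 × 4180 × 29.7 = 1.24×10^8 J m⁻² K⁻¹.
ΔQ = C ΔT = 1.24×10^8 × 0.992 = 1.23×10^8 J/m².

1.23×10^8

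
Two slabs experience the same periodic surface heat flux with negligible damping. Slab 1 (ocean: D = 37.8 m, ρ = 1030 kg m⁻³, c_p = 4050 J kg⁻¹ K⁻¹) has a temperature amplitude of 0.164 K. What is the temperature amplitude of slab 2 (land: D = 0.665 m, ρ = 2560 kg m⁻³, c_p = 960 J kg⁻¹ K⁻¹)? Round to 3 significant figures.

C_ocean = 1.58×10^8 J/(m²·K); C_land = 1.63×10^6 J/(m²·K).
A ∝ 1/C ⇒ A_land = A_ocean × C_ocean/C_land = 0.164 × 96.5 = 15.8 K.

15.8 K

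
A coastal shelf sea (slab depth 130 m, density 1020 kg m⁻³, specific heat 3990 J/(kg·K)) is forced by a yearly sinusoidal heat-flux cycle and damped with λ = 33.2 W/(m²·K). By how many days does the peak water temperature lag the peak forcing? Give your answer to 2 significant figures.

74 days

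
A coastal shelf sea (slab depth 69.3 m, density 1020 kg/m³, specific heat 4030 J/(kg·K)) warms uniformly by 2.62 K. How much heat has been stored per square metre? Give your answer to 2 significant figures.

Areal heat capacity C = ρ c_p D = 1020 × 4030 × 69.3 = 2.85×10^8 J m⁻² K⁻¹.
ΔQ = C ΔT = 2.85×10^8 × 2.62 = 7.46×10^8 J/m².

7.5×10^8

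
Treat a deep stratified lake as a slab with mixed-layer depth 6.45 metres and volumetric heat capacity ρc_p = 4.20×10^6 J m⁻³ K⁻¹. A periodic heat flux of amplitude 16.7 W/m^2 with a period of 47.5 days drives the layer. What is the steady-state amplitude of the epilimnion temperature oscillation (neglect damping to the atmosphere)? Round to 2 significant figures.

0.40 K

Areal heat capacity C = ρc_p × D = 4.20×10^6 × 6.45 = 2.71×10^7 J/(m²·K).
Angular frequency ω = 2π / T = 2π / 4.10×10^6 s = 1.53×10^-6 s⁻¹.
Cω = 2.71×10^7 × 1.53×10^-6 = 41.5 W/(m²·K).
Amplitude A = F₀ / (Cω) = 16.7 / 41.5 = 0.403 K.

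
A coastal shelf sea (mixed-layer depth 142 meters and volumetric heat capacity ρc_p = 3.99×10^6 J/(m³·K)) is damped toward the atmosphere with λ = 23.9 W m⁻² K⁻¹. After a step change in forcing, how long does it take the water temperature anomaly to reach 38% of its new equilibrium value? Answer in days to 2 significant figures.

130 days

Areal heat capacity C = ρc_p × D = 3.99×10^6 × 142 = 5.67×10^8 J m⁻² K⁻¹.
τ = C / λ = 5.67×10^8 / 23.9 = 2.37×10^7 s.
Fraction reached: 1 − e^(−t/τ) = 0.38 ⇒ t = −τ ln(1 − 0.38) = τ × 0.478.
t = 1.13×10^7 s = 131 days.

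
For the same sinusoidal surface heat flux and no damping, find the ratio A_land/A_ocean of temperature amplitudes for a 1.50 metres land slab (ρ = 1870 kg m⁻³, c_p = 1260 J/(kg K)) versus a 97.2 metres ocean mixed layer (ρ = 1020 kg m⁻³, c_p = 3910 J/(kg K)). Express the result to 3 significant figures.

110

C_ocean = 1020 × 3910 × 97.2 = 3.88×10^8 J/(m²·K).
C_land = 1870 × 1260 × 1.50 = 3.53×10^6 J/(m²·K).
Undamped amplitude ∝ 1/C, so A_land/A_ocean = C_ocean/C_land = 110.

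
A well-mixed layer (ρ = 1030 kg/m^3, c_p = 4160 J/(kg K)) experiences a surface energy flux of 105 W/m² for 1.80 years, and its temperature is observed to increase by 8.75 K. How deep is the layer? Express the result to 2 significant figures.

160 m

Heat input Q = F Δt = 105 × 5.68×10^7 s = 5.96×10^9 J/m².
Required areal heat capacity C = Q / ΔT = 6.82×10^8 J/(m²·K).
Depth D = C / (ρ c_p) = 6.82×10^8 / (1030 × 4160) = 159 m.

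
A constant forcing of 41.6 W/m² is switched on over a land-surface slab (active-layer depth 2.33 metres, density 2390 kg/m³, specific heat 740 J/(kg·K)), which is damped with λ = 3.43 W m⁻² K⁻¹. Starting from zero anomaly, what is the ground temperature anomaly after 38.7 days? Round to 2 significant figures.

Areal heat capacity C = ρ c_p D = 2390 × 740 × 2.33 = 4.12×10^6 J/(m^2 K).
τ = C / λ = 4.12×10^6 / 3.43 = 1.20×10^6 s.
Equilibrium anomaly ΔT_eq = F / λ = 41.6 / 3.43 = 12.1 K.
t = 38.7 days = 3.34×10^6 s, so t/τ = 2.78.
ΔT(t) = ΔT_eq (1 − e^(−t/τ)) = 12.1 × (1 − e^−2.78) = 11.4 K.

11 K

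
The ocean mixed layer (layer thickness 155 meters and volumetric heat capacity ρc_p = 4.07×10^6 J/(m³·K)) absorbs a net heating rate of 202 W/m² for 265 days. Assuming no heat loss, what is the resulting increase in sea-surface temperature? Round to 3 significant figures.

Areal heat capacity C = ρc_p × D = 4.07×10^6 × 155 = 6.31×10^8 J m⁻² K⁻¹.
Net heat input Q = F Δt = 202 × (265 days × 86400 s/day) = 4.62×10^9 J/m².
ΔT = Q / C = 4.62×10^9 / 6.31×10^8 = 7.33 K.

7.33 K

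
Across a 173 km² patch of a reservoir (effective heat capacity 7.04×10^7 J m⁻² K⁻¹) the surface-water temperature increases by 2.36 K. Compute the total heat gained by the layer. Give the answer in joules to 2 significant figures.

2.9×10^16 J

Areal heat capacity C = 7.04×10^7 J m⁻² K⁻¹ (given).
Heat per unit area: q = C ΔT = 7.04×10^7 × 2.36 = 1.66×10^8 J/m².
Total heat: Q = q × A = 1.66×10^8 × (173 × 10⁶ m²) = 2.87×10^16 J.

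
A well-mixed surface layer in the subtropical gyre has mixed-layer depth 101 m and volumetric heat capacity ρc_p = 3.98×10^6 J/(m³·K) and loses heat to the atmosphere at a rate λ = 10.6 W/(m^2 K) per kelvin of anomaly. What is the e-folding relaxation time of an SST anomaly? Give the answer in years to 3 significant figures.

1.20 years

Areal heat capacity C = ρc_p × D = 3.98×10^6 × 101 = 4.02×10^8 J m⁻² K⁻¹.
Relaxation time τ = C / λ = 4.02×10^8 / 10.6 = 3.79×10^7 s.
In years: 3.79×10^7 s / (3.156×10^7 s/year) = 1.20 years.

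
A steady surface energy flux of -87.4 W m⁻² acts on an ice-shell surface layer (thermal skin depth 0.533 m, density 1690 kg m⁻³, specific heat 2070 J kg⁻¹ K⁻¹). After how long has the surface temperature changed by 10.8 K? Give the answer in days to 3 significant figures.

Areal heat capacity C = ρ c_p D = 1690 × 2070 × 0.533 = 1.86×10^6 J/(m^2 K).
Time required: Δt = C ΔT / F = 1.86×10^6 × -10.8 / -87.4 = 2.30×10^5 s.
In days: 2.30×10^5 s / (86400 s/day) = 2.67 days.

2.67 days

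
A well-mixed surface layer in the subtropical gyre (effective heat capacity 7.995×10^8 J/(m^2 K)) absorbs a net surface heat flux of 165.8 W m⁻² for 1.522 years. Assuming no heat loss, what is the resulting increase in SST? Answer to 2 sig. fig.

Areal heat capacity C = 7.995×10^8 J/(m^2 K) (given).
Net heat input Q = F Δt = 165.8 × (1.522 years × 3.156×10^7 s/year) = 7.96×10^9 J/m².
ΔT = Q / C = 7.96×10^9 / 7.99×10^8 = 9.96 K.

10 K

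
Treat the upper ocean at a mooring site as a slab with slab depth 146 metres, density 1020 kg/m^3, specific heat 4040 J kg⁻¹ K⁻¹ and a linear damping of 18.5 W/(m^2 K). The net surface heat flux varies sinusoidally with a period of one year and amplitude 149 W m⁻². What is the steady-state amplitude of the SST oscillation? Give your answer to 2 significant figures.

1.2 K

Areal heat capacity C = ρ c_p D = 1020 × 4040 × 146 = 6.02×10^8 J/(m^2 K).
Angular frequency ω = 2π / T = 2π / 3.15×10^7 s = 1.99×10^-7 s⁻¹.
√((Cω)² + λ²) = √((120)² + 18.5²) = 121 W/(m²·K).
Amplitude A = F₀ / √((Cω)²+λ²) = 149 / 121 = 1.23 K.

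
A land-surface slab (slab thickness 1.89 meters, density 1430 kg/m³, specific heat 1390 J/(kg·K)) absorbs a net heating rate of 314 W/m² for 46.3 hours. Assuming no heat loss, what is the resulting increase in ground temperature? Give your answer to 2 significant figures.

14 K

Areal heat capacity C = ρ c_p D = 1430 × 1390 × 1.89 = 3.76×10^6 J m⁻² K⁻¹.
Net heat input Q = F Δt = 314 × (46.3 hours × 3600 s/hour) = 5.23×10^7 J/m².
ΔT = Q / C = 5.23×10^7 / 3.76×10^6 = 13.9 K.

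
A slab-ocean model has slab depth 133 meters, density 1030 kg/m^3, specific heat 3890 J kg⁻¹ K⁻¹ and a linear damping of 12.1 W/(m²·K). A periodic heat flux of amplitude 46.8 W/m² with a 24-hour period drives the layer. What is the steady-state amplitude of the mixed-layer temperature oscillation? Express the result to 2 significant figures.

Areal heat capacity C = ρ c_p D = 1030 × 3890 × 133 = 5.33×10^8 J/(m^2 K).
Angular frequency ω = 2π / T = 2π / 86400 s = 7.27×10^-5 s⁻¹.
√((Cω)² + λ²) = √((38800)² + 12.1²) = 38800 W/(m²·K).
Amplitude A = F₀ / √((Cω)²+λ²) = 46.8 / 38800 = 0.00121 K.

0.0012 K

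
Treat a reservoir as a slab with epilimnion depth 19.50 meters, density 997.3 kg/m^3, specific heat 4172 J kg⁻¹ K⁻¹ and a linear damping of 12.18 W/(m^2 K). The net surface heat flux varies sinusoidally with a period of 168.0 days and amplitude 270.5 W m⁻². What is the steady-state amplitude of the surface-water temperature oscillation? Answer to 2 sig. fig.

7.3 K

Areal heat capacity C = ρ c_p D = 997.3 × 4172 × 19.50 = 8.11×10^7 J/(m^2 K).
Angular frequency ω = 2π / T = 2π / 1.45×10^7 s = 4.33×10^-7 s⁻¹.
√((Cω)² + λ²) = √((35.1)² + 12.18²) = 37.2 W/(m²·K).
Amplitude A = F₀ / √((Cω)²+λ²) = 270.5 / 37.2 = 7.28 K.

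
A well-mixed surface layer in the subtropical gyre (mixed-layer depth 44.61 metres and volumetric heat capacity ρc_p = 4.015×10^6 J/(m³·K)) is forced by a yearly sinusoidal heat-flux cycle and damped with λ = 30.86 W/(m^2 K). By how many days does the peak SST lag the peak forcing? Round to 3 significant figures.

49.8 days

Areal heat capacity C = ρc_p × D = 4.015×10^6 × 44.61 = 1.79×10^8 J/(m²·K).
ω = 2π / 3.15×10^7 s = 1.99×10^-7 s⁻¹.
Phase lag φ = arctan(Cω/λ) = arctan(35.7/30.86) = 0.858 rad.
Time lag = φ / ω = 0.858 / 1.99×10^-7 = 4.31×10^6 s = 49.8 days.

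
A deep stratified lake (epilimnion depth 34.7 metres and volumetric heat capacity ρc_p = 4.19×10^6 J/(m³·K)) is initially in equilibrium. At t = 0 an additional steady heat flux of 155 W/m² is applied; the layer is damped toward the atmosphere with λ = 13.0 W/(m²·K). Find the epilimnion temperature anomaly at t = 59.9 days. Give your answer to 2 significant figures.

4.4 K

Areal heat capacity C = ρc_p × D = 4.19×10^6 × 34.7 = 1.45×10^8 J/(m^2 K).
τ = C / λ = 1.45×10^8 / 13.0 = 1.12×10^7 s.
Equilibrium anomaly ΔT_eq = F / λ = 155 / 13.0 = 11.9 K.
t = 59.9 days = 5.18×10^6 s, so t/τ = 0.463.
ΔT(t) = ΔT_eq (1 − e^(−t/τ)) = 11.9 × (1 − e^−0.463) = 4.42 K.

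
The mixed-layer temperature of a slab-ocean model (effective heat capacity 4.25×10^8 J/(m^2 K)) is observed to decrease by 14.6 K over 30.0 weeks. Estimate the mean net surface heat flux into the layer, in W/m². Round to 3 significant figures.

Areal heat capacity C = 4.25×10^8 J/(m^2 K) (given).
Required heat per unit area: Q = C ΔT = 4.25×10^8 × -14.6 = -6.20×10^9 J/m².
Flux F = Q / Δt = -6.20×10^9 / 1.81×10^7 s = -342 W/m².

-342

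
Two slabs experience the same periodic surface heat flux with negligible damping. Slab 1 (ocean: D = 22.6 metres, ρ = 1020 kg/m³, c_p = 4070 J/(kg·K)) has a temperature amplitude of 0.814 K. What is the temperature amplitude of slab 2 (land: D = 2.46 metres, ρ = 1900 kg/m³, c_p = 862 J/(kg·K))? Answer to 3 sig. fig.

19.0 K

C_ocean = 9.38×10^7 J/(m²·K); C_land = 4.03×10^6 J/(m²·K).
A ∝ 1/C ⇒ A_land = A_ocean × C_ocean/C_land = 0.814 × 23.3 = 19.0 K.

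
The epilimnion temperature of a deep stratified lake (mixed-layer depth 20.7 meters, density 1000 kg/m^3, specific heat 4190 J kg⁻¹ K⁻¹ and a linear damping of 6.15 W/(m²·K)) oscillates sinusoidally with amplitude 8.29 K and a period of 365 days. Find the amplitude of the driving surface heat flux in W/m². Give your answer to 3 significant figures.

Areal heat capacity C = ρ c_p D = 1000 × 4190 × 20.7 = 8.67×10^7 J/(m^2 K).
ω = 2π / 3.15×10^7 s = 1.99×10^-7 s⁻¹.
√((Cω)² + λ²) = √((17.3)² + 6.15²) = 18.3 W/(m²·K).
F₀ = A × √((Cω)²+λ²) = 8.29 × 18.3 = 152 W/m².

152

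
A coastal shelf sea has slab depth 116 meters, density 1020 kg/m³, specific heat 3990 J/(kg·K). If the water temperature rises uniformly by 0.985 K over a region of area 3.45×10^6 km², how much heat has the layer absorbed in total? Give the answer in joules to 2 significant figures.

1.6×10^21 J

Areal heat capacity C = ρ c_p D = 1020 × 3990 × 116 = 4.72×10^8 J/(m²·K).
Heat per unit area: q = C ΔT = 4.72×10^8 × 0.985 = 4.65×10^8 J/m².
Total heat: Q = q × A = 4.65×10^8 × (3.45×10^6 × 10⁶ m²) = 1.60×10^21 J.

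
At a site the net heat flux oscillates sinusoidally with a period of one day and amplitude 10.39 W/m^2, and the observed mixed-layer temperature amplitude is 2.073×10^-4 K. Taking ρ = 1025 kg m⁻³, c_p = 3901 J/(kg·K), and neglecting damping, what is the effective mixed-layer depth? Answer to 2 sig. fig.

170 m

ω = 2π / 86400 s = 7.27×10^-5 s⁻¹.
Required C = F₀ / (A ω) = 10.39 / (2.073×10^-4 × 7.27×10^-5) = 6.89×10^8 J/(m²·K).
D = C / (ρ c_p) = 6.89×10^8 / (1025 × 3901) = 172 m.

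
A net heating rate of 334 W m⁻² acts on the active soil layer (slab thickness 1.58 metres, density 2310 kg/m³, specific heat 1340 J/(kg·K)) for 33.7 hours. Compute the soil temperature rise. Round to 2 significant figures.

8.3 K

Areal heat capacity C = ρ c_p D = 2310 × 1340 × 1.58 = 4.89×10^6 J m⁻² K⁻¹.
Net heat input Q = F Δt = 334 × (33.7 hours × 3600 s/hour) = 4.05×10^7 J/m².
ΔT = Q / C = 4.05×10^7 / 4.89×10^6 = 8.29 K.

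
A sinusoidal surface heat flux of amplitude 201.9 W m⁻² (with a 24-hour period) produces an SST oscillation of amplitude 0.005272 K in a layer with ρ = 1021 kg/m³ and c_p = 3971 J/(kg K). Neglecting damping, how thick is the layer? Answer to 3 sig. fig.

ω = 2π / 86400 s = 7.27×10^-5 s⁻¹.
Required C = F₀ / (A ω) = 201.9 / (0.005272 × 7.27×10^-5) = 5.27×10^8 J/(m²·K).
D = C / (ρ c_p) = 5.27×10^8 / (1021 × 3971) = 130 m.

130 m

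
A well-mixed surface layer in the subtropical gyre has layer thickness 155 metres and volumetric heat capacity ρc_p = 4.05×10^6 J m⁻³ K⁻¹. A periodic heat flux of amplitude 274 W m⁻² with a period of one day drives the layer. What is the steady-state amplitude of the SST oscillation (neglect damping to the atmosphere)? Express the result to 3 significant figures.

0.00600 K

Areal heat capacity C = ρc_p × D = 4.05×10^6 × 155 = 6.28×10^8 J/(m^2 K).
Angular frequency ω = 2π / T = 2π / 86400 s = 7.27×10^-5 s⁻¹.
Cω = 6.28×10^8 × 7.27×10^-5 = 45700 W/(m²·K).
Amplitude A = F₀ / (Cω) = 274 / 45700 = 0.00600 K.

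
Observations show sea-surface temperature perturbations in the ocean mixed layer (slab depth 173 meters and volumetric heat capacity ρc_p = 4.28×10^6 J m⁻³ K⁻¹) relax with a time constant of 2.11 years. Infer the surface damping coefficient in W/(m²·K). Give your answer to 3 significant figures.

11.1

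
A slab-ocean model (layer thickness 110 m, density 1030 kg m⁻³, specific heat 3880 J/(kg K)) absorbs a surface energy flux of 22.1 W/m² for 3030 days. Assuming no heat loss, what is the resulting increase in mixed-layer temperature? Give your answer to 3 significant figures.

13.2 K

Areal heat capacity C = ρ c_p D = 1030 × 3880 × 110 = 4.40×10^8 J/(m²·K).
Net heat input Q = F Δt = 22.1 × (3030 days × 86400 s/day) = 5.79×10^9 J/m².
ΔT = Q / C = 5.79×10^9 / 4.40×10^8 = 13.2 K.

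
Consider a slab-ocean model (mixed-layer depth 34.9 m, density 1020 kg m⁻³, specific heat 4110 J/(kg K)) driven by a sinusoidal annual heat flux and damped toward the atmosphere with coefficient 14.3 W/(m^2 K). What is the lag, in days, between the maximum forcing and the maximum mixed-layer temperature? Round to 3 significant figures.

Areal heat capacity C = ρ c_p D = 1020 × 4110 × 34.9 = 1.46×10^8 J/(m^2 K).
ω = 2π / 3.15×10^7 s = 1.99×10^-7 s⁻¹.
Phase lag φ = arctan(Cω/λ) = arctan(29.2/14.3) = 1.11 rad.
Time lag = φ / ω = 1.11 / 1.99×10^-7 = 5.59×10^6 s = 64.8 days.

64.8 days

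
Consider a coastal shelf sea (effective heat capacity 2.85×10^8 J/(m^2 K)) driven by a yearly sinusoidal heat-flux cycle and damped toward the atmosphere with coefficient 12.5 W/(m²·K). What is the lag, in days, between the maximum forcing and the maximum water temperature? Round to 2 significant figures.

Areal heat capacity C = 2.85×10^8 J/(m^2 K) (given).
ω = 2π / 3.15×10^7 s = 1.99×10^-7 s⁻¹.
Phase lag φ = arctan(Cω/λ) = arctan(56.8/12.5) = 1.35 rad.
Time lag = φ / ω = 1.35 / 1.99×10^-7 = 6.80×10^6 s = 78.7 days.

79 days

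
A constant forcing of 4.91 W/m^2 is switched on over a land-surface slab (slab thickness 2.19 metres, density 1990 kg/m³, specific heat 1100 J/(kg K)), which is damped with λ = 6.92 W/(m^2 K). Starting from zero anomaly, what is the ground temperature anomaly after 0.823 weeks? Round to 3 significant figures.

0.364 K

Areal heat capacity C = ρ c_p D = 1990 × 1100 × 2.19 = 4.79×10^6 J/(m²·K).
τ = C / λ = 4.79×10^6 / 6.92 = 6.93×10^5 s.
Equilibrium anomaly ΔT_eq = F / λ = 4.91 / 6.92 = 0.710 K.
t = 0.823 weeks = 4.98×10^5 s, so t/τ = 0.719.
ΔT(t) = ΔT_eq (1 − e^(−t/τ)) = 0.710 × (1 − e^−0.719) = 0.364 K.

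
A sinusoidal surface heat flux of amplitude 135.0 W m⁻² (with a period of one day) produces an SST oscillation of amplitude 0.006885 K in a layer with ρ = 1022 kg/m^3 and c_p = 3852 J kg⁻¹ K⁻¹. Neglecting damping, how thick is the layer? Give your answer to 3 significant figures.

68.5 m

ω = 2π / 86400 s = 7.27×10^-5 s⁻¹.
Required C = F₀ / (A ω) = 135.0 / (0.006885 × 7.27×10^-5) = 2.70×10^8 J/(m²·K).
D = C / (ρ c_p) = 2.70×10^8 / (1022 × 3852) = 68.5 m.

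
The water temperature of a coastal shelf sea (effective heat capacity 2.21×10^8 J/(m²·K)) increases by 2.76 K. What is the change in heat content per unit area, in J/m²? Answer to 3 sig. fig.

Areal heat capacity C = 2.21×10^8 J/(m²·K) (given).
ΔQ = C ΔT = 2.21×10^8 × 2.76 = 6.10×10^8 J/m².

6.10×10^8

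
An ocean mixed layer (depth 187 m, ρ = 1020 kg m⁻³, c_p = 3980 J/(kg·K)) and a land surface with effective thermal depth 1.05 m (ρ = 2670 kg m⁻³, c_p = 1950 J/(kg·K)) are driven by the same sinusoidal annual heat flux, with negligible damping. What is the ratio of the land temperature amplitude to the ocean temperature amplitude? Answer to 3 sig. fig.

C_ocean = 1020 × 3980 × 187 = 7.59×10^8 J/(m²·K).
C_land = 2670 × 1950 × 1.05 = 5.47×10^6 J/(m²·K).
Undamped amplitude ∝ 1/C, so A_land/A_ocean = C_ocean/C_land = 139.

139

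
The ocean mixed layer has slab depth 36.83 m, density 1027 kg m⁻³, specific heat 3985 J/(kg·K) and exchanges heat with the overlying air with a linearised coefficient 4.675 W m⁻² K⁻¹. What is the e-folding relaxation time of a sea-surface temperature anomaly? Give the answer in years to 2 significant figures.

Areal heat capacity C = ρ c_p D = 1027 × 3985 × 36.83 = 1.51×10^8 J/(m²·K).
Relaxation time τ = C / λ = 1.51×10^8 / 4.675 = 3.22×10^7 s.
In years: 3.22×10^7 s / (3.156×10^7 s/year) = 1.02 years.

1.0 years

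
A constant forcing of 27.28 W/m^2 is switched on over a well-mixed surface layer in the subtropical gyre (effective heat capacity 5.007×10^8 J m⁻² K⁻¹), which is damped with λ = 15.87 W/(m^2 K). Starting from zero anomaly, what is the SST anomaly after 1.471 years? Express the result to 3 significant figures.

Areal heat capacity C = 5.007×10^8 J m⁻² K⁻¹ (given).
τ = C / λ = 5.01×10^8 / 15.87 = 3.16×10^7 s.
Equilibrium anomaly ΔT_eq = F / λ = 27.28 / 15.87 = 1.72 K.
t = 1.471 years = 4.64×10^7 s, so t/τ = 1.47.
ΔT(t) = ΔT_eq (1 − e^(−t/τ)) = 1.72 × (1 − e^−1.47) = 1.32 K.

1.32 K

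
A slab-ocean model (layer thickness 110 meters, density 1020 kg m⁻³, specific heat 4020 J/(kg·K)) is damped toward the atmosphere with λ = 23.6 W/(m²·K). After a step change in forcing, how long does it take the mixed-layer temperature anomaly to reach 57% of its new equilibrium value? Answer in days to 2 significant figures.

Areal heat capacity C = ρ c_p D = 1020 × 4020 × 110 = 4.51×10^8 J m⁻² K⁻¹.
τ = C / λ = 4.51×10^8 / 23.6 = 1.91×10^7 s.
Fraction reached: 1 − e^(−t/τ) = 0.57 ⇒ t = −τ ln(1 − 0.57) = τ × 0.844.
t = 1.61×10^7 s = 187 days.

190 days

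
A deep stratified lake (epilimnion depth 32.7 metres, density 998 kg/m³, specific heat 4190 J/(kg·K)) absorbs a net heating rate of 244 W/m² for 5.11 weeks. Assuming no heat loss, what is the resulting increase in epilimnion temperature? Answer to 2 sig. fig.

5.5 K

Areal heat capacity C = ρ c_p D = 998 × 4190 × 32.7 = 1.37×10^8 J/(m²·K).
Net heat input Q = F Δt = 244 × (5.11 weeks × 6.048×10^5 s/week) = 7.54×10^8 J/m².
ΔT = Q / C = 7.54×10^8 / 1.37×10^8 = 5.51 K.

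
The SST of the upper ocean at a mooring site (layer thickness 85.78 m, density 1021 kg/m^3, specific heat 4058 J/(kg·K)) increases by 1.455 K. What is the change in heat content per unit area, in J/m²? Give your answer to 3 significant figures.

Areal heat capacity C = ρ c_p D = 1021 × 4058 × 85.78 = 3.55×10^8 J/(m²·K).
ΔQ = C ΔT = 3.55×10^8 × 1.455 = 5.17×10^8 J/m².

5.17×10^8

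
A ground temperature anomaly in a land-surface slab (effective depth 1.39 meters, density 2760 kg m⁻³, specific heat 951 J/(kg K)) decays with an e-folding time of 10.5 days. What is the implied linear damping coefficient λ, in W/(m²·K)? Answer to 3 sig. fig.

Areal heat capacity C = ρ c_p D = 2760 × 951 × 1.39 = 3.65×10^6 J/(m²·K).
τ = 10.5 days = 9.07×10^5 s.
λ = C / τ = 3.65×10^6 / 9.07×10^5 = 4.02 W/(m²·K).

4.02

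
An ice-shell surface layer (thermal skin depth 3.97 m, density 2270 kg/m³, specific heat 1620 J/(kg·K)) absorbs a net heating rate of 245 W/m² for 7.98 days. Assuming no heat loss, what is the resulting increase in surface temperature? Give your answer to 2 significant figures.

Areal heat capacity C = ρ c_p D = 2270 × 1620 × 3.97 = 1.46×10^7 J m⁻² K⁻¹.
Net heat input Q = F Δt = 245 × (7.98 days × 86400 s/day) = 1.69×10^8 J/m².
ΔT = Q / C = 1.69×10^8 / 1.46×10^7 = 11.6 K.

12 K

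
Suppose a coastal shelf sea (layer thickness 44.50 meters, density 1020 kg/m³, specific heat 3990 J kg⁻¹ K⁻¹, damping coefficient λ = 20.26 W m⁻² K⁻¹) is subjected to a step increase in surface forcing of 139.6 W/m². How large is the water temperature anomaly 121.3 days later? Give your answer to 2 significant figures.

4.8 K

Areal heat capacity C = ρ c_p D = 1020 × 3990 × 44.50 = 1.81×10^8 J/(m^2 K).
τ = C / λ = 1.81×10^8 / 20.26 = 8.94×10^6 s.
Equilibrium anomaly ΔT_eq = F / λ = 139.6 / 20.26 = 6.89 K.
t = 121.3 days = 1.05×10^7 s, so t/τ = 1.17.
ΔT(t) = ΔT_eq (1 − e^(−t/τ)) = 6.89 × (1 − e^−1.17) = 4.76 K.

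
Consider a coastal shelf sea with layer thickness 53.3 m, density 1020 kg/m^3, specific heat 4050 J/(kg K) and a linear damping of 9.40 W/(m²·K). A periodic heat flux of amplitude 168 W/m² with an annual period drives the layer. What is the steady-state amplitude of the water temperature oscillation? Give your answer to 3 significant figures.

3.74 K

Areal heat capacity C = ρ c_p D = 1020 × 4050 × 53.3 = 2.20×10^8 J/(m²·K).
Angular frequency ω = 2π / T = 2π / 3.15×10^7 s = 1.99×10^-7 s⁻¹.
√((Cω)² + λ²) = √((43.9)² + 9.40²) = 44.9 W/(m²·K).
Amplitude A = F₀ / √((Cω)²+λ²) = 168 / 44.9 = 3.74 K.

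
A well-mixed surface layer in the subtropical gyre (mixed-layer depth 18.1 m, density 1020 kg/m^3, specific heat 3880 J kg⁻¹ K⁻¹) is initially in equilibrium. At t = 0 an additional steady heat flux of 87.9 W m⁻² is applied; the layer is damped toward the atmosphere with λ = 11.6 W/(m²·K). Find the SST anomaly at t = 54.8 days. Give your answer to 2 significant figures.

4.1 K

Areal heat capacity C = ρ c_p D = 1020 × 3880 × 18.1 = 7.16×10^7 J m⁻² K⁻¹.
τ = C / λ = 7.16×10^7 / 11.6 = 6.18×10^6 s.
Equilibrium anomaly ΔT_eq = F / λ = 87.9 / 11.6 = 7.58 K.
t = 54.8 days = 4.73×10^6 s, so t/τ = 0.767.
ΔT(t) = ΔT_eq (1 − e^(−t/τ)) = 7.58 × (1 − e^−0.767) = 4.06 K.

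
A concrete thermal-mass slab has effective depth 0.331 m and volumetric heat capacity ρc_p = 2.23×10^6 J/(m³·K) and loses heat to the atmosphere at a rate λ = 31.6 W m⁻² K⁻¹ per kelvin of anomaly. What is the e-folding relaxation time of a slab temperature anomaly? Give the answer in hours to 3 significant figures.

6.49 hours

Areal heat capacity C = ρc_p × D = 2.23×10^6 × 0.331 = 7.38×10^5 J/(m²·K).
Relaxation time τ = C / λ = 7.38×10^5 / 31.6 = 23400 s.
In hours: 23400 s / (3600 s/hour) = 6.49 hours.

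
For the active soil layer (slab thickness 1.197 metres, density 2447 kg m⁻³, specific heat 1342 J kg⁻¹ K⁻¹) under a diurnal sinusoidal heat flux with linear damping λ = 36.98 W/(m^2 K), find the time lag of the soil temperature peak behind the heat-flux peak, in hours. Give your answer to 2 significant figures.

Areal heat capacity C = ρ c_p D = 2447 × 1342 × 1.197 = 3.93×10^6 J m⁻² K⁻¹.
ω = 2π / 86400 s = 7.27×10^-5 s⁻¹.
Phase lag φ = arctan(Cω/λ) = arctan(286/36.98) = 1.44 rad.
Time lag = φ / ω = 1.44 / 7.27×10^-5 = 19800 s = 5.51 hours.

5.5 hours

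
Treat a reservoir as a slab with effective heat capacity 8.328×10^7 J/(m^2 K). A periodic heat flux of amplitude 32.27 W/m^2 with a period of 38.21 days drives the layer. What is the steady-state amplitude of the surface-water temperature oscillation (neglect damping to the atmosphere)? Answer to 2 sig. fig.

Areal heat capacity C = 8.328×10^7 J/(m^2 K) (given).
Angular frequency ω = 2π / T = 2π / 3.30×10^6 s = 1.90×10^-6 s⁻¹.
Cω = 8.33×10^7 × 1.90×10^-6 = 159 W/(m²·K).
Amplitude A = F₀ / (Cω) = 32.27 / 159 = 0.204 K.

0.20 K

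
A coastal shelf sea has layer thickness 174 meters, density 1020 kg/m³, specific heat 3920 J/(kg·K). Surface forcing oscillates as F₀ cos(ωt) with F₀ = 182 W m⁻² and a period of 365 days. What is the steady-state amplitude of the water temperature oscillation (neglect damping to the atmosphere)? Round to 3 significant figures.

1.31 K

Areal heat capacity C = ρ c_p D = 1020 × 3920 × 174 = 6.96×10^8 J/(m^2 K).
Angular frequency ω = 2π / T = 2π / 3.15×10^7 s = 1.99×10^-7 s⁻¹.
Cω = 6.96×10^8 × 1.99×10^-7 = 139 W/(m²·K).
Amplitude A = F₀ / (Cω) = 182 / 139 = 1.31 K.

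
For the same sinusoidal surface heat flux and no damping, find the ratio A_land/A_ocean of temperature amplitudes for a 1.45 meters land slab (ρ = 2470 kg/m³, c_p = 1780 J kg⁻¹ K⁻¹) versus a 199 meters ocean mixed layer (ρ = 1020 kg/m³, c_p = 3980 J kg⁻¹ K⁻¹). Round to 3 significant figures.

127

C_ocean = 1020 × 3980 × 199 = 8.08×10^8 J/(m²·K).
C_land = 2470 × 1780 × 1.45 = 6.38×10^6 J/(m²·K).
Undamped amplitude ∝ 1/C, so A_land/A_ocean = C_ocean/C_land = 127.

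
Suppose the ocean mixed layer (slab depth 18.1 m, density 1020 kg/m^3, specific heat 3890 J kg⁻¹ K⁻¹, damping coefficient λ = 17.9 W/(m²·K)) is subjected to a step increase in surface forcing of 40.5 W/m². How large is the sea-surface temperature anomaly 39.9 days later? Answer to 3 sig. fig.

1.30 K

Areal heat capacity C = ρ c_p D = 1020 × 3890 × 18.1 = 7.18×10^7 J m⁻² K⁻¹.
τ = C / λ = 7.18×10^7 / 17.9 = 4.01×10^6 s.
Equilibrium anomaly ΔT_eq = F / λ = 40.5 / 17.9 = 2.26 K.
t = 39.9 days = 3.45×10^6 s, so t/τ = 0.859.
ΔT(t) = ΔT_eq (1 − e^(−t/τ)) = 2.26 × (1 − e^−0.859) = 1.30 K.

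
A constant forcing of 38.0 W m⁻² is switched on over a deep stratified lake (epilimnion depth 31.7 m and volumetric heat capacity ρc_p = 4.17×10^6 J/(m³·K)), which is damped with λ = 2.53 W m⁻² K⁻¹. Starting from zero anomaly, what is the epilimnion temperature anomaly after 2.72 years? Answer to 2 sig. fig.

12 K

Areal heat capacity C = ρc_p × D = 4.17×10^6 × 31.7 = 1.32×10^8 J/(m²·K).
τ = C / λ = 1.32×10^8 / 2.53 = 5.22×10^7 s.
Equilibrium anomaly ΔT_eq = F / λ = 38.0 / 2.53 = 15.0 K.
t = 2.72 years = 8.58×10^7 s, so t/τ = 1.64.
ΔT(t) = ΔT_eq (1 − e^(−t/τ)) = 15.0 × (1 − e^−1.64) = 12.1 K.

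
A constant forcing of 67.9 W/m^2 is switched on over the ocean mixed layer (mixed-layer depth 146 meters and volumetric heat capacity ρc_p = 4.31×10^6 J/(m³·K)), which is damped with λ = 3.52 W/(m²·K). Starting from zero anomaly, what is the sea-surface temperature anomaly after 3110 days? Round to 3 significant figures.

15.0 K

Areal heat capacity C = ρc_p × D = 4.31×10^6 × 146 = 6.29×10^8 J m⁻² K⁻¹.
τ = C / λ = 6.29×10^8 / 3.52 = 1.79×10^8 s.
Equilibrium anomaly ΔT_eq = F / λ = 67.9 / 3.52 = 19.3 K.
t = 3110 days = 2.69×10^8 s, so t/τ = 1.50.
ΔT(t) = ΔT_eq (1 − e^(−t/τ)) = 19.3 × (1 − e^−1.50) = 15.0 K.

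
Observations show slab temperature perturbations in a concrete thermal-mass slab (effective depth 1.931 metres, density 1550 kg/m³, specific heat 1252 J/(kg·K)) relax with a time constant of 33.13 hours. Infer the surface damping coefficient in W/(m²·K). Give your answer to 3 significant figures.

31.4

Areal heat capacity C = ρ c_p D = 1550 × 1252 × 1.931 = 3.75×10^6 J/(m²·K).
τ = 33.13 hours = 1.19×10^5 s.
λ = C / τ = 3.75×10^6 / 1.19×10^5 = 31.4 W/(m²·K).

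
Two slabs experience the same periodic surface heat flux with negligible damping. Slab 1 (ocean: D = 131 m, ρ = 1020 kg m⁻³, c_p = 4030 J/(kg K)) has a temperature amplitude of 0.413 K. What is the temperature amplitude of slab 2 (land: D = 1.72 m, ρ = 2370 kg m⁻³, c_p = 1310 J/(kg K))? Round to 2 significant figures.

C_ocean = 5.38×10^8 J/(m²·K); C_land = 5.34×10^6 J/(m²·K).
A ∝ 1/C ⇒ A_land = A_ocean × C_ocean/C_land = 0.413 × 101 = 41.6 K.

42 K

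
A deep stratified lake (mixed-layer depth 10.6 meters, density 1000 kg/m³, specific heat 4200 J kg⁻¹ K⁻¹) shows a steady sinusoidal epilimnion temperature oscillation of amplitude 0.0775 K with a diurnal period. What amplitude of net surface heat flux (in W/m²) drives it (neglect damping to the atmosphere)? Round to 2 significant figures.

250

Areal heat capacity C = ρ c_p D = 1000 × 4200 × 10.6 = 4.45×10^7 J m⁻² K⁻¹.
ω = 2π / 86400 s = 7.27×10^-5 s⁻¹.
Cω = 4.45×10^7 × 7.27×10^-5 = 3240 W/(m²·K).
F₀ = A × Cω = 0.0775 × 3240 = 251 W/m².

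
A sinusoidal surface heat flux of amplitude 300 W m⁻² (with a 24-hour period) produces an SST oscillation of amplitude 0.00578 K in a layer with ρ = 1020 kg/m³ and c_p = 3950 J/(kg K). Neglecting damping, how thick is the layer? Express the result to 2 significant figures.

180 m

ω = 2π / 86400 s = 7.27×10^-5 s⁻¹.
Required C = F₀ / (A ω) = 300 / (0.00578 × 7.27×10^-5) = 7.14×10^8 J/(m²·K).
D = C / (ρ c_p) = 7.14×10^8 / (1020 × 3950) = 177 m.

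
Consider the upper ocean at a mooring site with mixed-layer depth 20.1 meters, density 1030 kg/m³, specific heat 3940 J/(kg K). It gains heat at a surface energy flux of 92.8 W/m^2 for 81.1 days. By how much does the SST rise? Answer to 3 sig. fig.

7.97 K

Areal heat capacity C = ρ c_p D = 1030 × 3940 × 20.1 = 8.16×10^7 J m⁻² K⁻¹.
Net heat input Q = F Δt = 92.8 × (81.1 days × 86400 s/day) = 6.50×10^8 J/m².
ΔT = Q / C = 6.50×10^8 / 8.16×10^7 = 7.97 K.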